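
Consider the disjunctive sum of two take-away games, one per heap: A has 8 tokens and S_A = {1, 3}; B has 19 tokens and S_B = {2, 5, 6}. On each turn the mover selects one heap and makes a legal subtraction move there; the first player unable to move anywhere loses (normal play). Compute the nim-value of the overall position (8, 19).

Heap A, S = {1, 3}:
G(0) = 0
G(1) = mex{0} = 1
G(2) = mex{1} = 0
G(3) = mex{0,0} = 1
G(4) = mex{1,1} = 0
G(5) = mex{0,0} = 1
G(6) = mex{1,1} = 0
G(7) = mex{0,0} = 1
G(8) = mex{1,1} = 0
G_A(8) = 0.
Heap B, S = {2, 5, 6}:
n :  0  1  2  3  4  5  6  7  8  9 10 11 12 13 14 15 16 17 18 19
G :  0  0  1  1  0  2  1  3  0  2  1  0  0  1  1  0  2  1  3  0
G_B(19) = 0.
Combined Grundy value = 0 ⊕ 0 = 0.

0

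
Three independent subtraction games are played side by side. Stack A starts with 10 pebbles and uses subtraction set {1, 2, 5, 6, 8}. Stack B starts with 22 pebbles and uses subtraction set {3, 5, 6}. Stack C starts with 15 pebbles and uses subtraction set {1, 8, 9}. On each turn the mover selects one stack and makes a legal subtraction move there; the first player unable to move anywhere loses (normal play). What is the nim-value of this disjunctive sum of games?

2

Stack A, S = {1, 2, 5, 6, 8}:
G(0) = 0
G(1) = mex{0} = 1
G(2) = mex{1,0} = 2
G(3) = mex{2,1} = 0
G(4) = mex{0,2} = 1
G(5) = mex{1,0,0} = 2
G(6) = mex{2,1,1,0} = 3
G(7) = mex{3,2,2,1} = 0
G(8) = mex{0,3,0,2,0} = 1
G(9) = mex{1,0,1,0,1} = 2
G(10) = mex{2,1,2,1,2} = 0
G_A(10) = 0.
Stack B, S = {3, 5, 6}:
G(0) = 0
G(1) = mex{} = 0
G(2) = mex{} = 0
G(3) = mex{0} = 1
G(4) = mex{0} = 1
G(5) = mex{0,0} = 1
G(6) = mex{1,0,0} = 2
G(7) = mex{1,0,0} = 2
G(8) = mex{1,1,0} = 2
G(9) = mex{2,1,1} = 0
G(10) = mex{2,1,1} = 0
G(11) = mex{2,2,1} = 0
G(12) = mex{0,2,2} = 1
G(13) = mex{0,2,2} = 1
G(14) = mex{0,0,2} = 1
G(15) = mex{1,0,0} = 2
G(16) = mex{1,0,0} = 2
G(17) = mex{1,1,0} = 2
G(18) = mex{2,1,1} = 0
G(19) = mex{2,1,1} = 0
G(20) = mex{2,2,1} = 0
G(21) = mex{0,2,2} = 1
G(22) = mex{0,2,2} = 1
G_B(22) = 1.
Stack C, S = {1, 8, 9}:
G(0) = 0
G(1) = mex{0} = 1
G(2) = mex{1} = 0
G(3) = mex{0} = 1
G(4) = mex{1} = 0
G(5) = mex{0} = 1
G(6) = mex{1} = 0
G(7) = mex{0} = 1
G(8) = mex{1,0} = 2
G(9) = mex{2,1,0} = 3
G(10) = mex{3,0,1} = 2
G(11) = mex{2,1,0} = 3
G(12) = mex{3,0,1} = 2
G(13) = mex{2,1,0} = 3
G(14) = mex{3,0,1} = 2
G(15) = mex{2,1,0} = 3
G_C(15) = 3.
Combined Grundy value = 0 ⊕ 1 ⊕ 3 = 2.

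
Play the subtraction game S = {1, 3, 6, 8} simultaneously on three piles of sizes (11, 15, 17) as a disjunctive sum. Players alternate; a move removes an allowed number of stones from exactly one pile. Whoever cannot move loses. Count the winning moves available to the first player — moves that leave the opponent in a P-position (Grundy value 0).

0

All piles use S = {1, 3, 6, 8}:
n :  0  1  2  3  4  5  6  7  8  9 10 11 12 13 14 15 16 17
G :  0  1  0  1  0  1  2  3  2  0  1  0  1  0  1  2  3  2
Pile A: G(11) = 0.
Pile B: G(15) = 2.
Pile C: G(17) = 2.
Combined Grundy value = 0 ⊕ 2 ⊕ 2 = 0.
A winning move leaves total XOR = 0, i.e. changes one component's Grundy value g to g ⊕ X where X is the current total.
Pile A: target g' = 0⊕0 = 0, but every legal move changes the Grundy value (mex property), so 0 moves.
Pile B: target g' = 2⊕0 = 2, but every legal move changes the Grundy value (mex property), so 0 moves.
Pile C: target g' = 2⊕0 = 2, but every legal move changes the Grundy value (mex property), so 0 moves.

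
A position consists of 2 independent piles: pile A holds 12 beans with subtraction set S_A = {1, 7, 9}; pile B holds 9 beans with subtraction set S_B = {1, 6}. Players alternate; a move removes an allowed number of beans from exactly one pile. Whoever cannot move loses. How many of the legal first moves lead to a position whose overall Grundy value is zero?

Pile A, S = {1, 7, 9}:
n :  0  1  2  3  4  5  6  7  8  9 10 11 12
G :  0  1  0  1  0  1  0  1  0  1  0  1  0
G_A(12) = 0.
Pile B, S = {1, 6}:
G(0) = 0
G(1) = mex{0} = 1
G(2) = mex{1} = 0
G(3) = mex{0} = 1
G(4) = mex{1} = 0
G(5) = mex{0} = 1
G(6) = mex{1,0} = 2
G(7) = mex{2,1} = 0
G(8) = mex{0,0} = 1
G(9) = mex{1,1} = 0
G_B(9) = 0.
Combined Grundy value = 0 ⊕ 0 = 0.
A winning move leaves total XOR = 0, i.e. changes one component's Grundy value g to g ⊕ X where X is the current total.
Pile A: target g' = 0⊕0 = 0, but every legal move changes the Grundy value (mex property), so 0 moves.
Pile B: target g' = 0⊕0 = 0, but every legal move changes the Grundy value (mex property), so 0 moves.

0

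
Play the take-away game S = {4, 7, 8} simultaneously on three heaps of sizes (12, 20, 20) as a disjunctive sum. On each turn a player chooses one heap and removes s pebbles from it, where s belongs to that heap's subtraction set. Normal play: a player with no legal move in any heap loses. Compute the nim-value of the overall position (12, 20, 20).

All heaps use S = {4, 7, 8}:
n :  0  1  2  3  4  5  6  7  8  9 10 11 12 13 14 15 16 17 18 19 20
G :  0  0  0  0  1  1  1  1  2  2  2  2  0  0  0  0  1  1  1  1  2
Heap A: G(12) = 0.
Heap B: G(20) = 2.
Heap C: G(20) = 2.
Combined Grundy value = 0 ⊕ 2 ⊕ 2 = 0.

0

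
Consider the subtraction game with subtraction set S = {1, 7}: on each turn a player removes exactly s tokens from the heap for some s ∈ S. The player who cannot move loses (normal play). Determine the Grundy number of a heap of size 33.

n :  0  1  2  3  4  5  6  7  8  9 10 11 12 13 14 15 16 17 18 19 20 21 22 23 24 25 26 27 28 29 30 31 32 33
G :  0  1  0  1  0  1  0  1  0  1  0  1  0  1  0  1  0  1  0  1  0  1  0  1  0  1  0  1  0  1  0  1  0  1

1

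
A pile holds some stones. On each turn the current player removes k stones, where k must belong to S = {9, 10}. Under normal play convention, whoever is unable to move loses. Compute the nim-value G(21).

0

n :  0  1  2  3  4  5  6  7  8  9 10 11 12 13 14 15 16 17 18 19 20 21
G :  0  0  0  0  0  0  0  0  0  1  1  1  1  1  1  1  1  1  2  0  0  0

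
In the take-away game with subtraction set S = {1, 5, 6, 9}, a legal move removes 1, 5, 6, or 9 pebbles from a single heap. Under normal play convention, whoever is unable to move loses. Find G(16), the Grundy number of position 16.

G(0) = 0
G(1) = mex{0} = 1
G(2) = mex{1} = 0
G(3) = mex{0} = 1
G(4) = mex{1} = 0
G(5) = mex{0,0} = 1
G(6) = mex{1,1,0} = 2
G(7) = mex{2,0,1} = 3
G(8) = mex{3,1,0} = 2
G(9) = mex{2,0,1,0} = 3
G(10) = mex{3,1,0,1} = 2
G(11) = mex{2,2,1,0} = 3
G(12) = mex{3,3,2,1} = 0
G(13) = mex{0,2,3,0} = 1
G(14) = mex{1,3,2,1} = 0
G(15) = mex{0,2,3,2} = 1
G(16) = mex{1,3,2,3} = 0

0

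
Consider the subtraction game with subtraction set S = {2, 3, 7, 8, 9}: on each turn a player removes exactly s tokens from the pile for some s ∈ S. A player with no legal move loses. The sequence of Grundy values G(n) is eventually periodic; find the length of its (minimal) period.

16

G(0) = 0
G(1) = mex{} = 0
G(2) = mex{0} = 1
G(3) = mex{0,0} = 1
G(4) = mex{1,0} = 2
G(5) = mex{1,1} = 0
G(6) = mex{2,1} = 0
G(7) = mex{0,2,0} = 1
G(8) = mex{0,0,0,0} = 1
G(9) = mex{1,0,1,0,0} = 2
G(10) = mex{1,1,1,1,0} = 2
G(11) = mex{2,1,2,1,1} = 0
G(12) = mex{2,2,0,2,1} = 3
G(13) = mex{0,2,0,0,2} = 1
G(14) = mex{3,0,1,0,0} = 2
G(15) = mex{1,3,1,1,0} = 2
G(16) = mex{2,1,2,1,1} = 0
G(17) = mex{2,2,2,2,1} = 0
G(18) = mex{0,2,0,2,2} = 1
G(19) = mex{0,0,3,0,2} = 1
G(20) = mex{1,0,1,3,0} = 2
G(21) = mex{1,1,2,1,3} = 0
G(22) = mex{2,1,2,2,1} = 0
G(23) = mex{0,2,0,2,2} = 1
G(24) = mex{0,0,0,0,2} = 1
G(25) = mex{1,0,1,0,0} = 2
G(26) = mex{1,1,1,1,0} = 2
G(27) = mex{2,1,2,1,1} = 0
G(28) = mex{2,2,0,2,1} = 3
G(29) = mex{0,2,0,0,2} = 1
G(30) = mex{3,0,1,0,0} = 2
G(31) = mex{1,3,1,1,0} = 2
G(32) = mex{2,1,2,1,1} = 0
G(33) = mex{2,2,2,2,1} = 0
G(n+16) = G(n) holds for n = 0,…,8 (a full window of length max(S) = 9), so the sequence is purely periodic with period 16.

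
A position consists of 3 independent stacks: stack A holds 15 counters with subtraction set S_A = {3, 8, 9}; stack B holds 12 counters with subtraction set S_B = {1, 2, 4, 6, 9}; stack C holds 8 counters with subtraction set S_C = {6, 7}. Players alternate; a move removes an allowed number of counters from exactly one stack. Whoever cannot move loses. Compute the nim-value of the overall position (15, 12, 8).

1

Stack A, S = {3, 8, 9}:
G(0) = 0
G(1) = mex{} = 0
G(2) = mex{} = 0
G(3) = mex{0} = 1
G(4) = mex{0} = 1
G(5) = mex{0} = 1
G(6) = mex{1} = 0
G(7) = mex{1} = 0
G(8) = mex{1,0} = 2
G(9) = mex{0,0,0} = 1
G(10) = mex{0,0,0} = 1
G(11) = mex{2,1,0} = 3
G(12) = mex{1,1,1} = 0
G(13) = mex{1,1,1} = 0
G(14) = mex{3,0,1} = 2
G(15) = mex{0,0,0} = 1
G_A(15) = 1.
Stack B, S = {1, 2, 4, 6, 9}:
G(0) = 0
G(1) = mex{0} = 1
G(2) = mex{1,0} = 2
G(3) = mex{2,1} = 0
G(4) = mex{0,2,0} = 1
G(5) = mex{1,0,1} = 2
G(6) = mex{2,1,2,0} = 3
G(7) = mex{3,2,0,1} = 4
G(8) = mex{4,3,1,2} = 0
G(9) = mex{0,4,2,0,0} = 1
G(10) = mex{1,0,3,1,1} = 2
G(11) = mex{2,1,4,2,2} = 0
G(12) = mex{0,2,0,3,0} = 1
G_B(12) = 1.
Stack C, S = {6, 7}:
G(0) = 0
G(1) = mex{} = 0
G(2) = mex{} = 0
G(3) = mex{} = 0
G(4) = mex{} = 0
G(5) = mex{} = 0
G(6) = mex{0} = 1
G(7) = mex{0,0} = 1
G(8) = mex{0,0} = 1
G_C(8) = 1.
Combined Grundy value = 1 ⊕ 1 ⊕ 1 = 1.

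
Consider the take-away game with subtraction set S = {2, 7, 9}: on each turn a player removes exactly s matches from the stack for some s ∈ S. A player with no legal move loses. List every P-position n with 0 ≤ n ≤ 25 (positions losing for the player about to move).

0, 1, 4, 5, 15, 16, 19, 20

G(0) = 0
G(1) = mex{} = 0
G(2) = mex{0} = 1
G(3) = mex{0} = 1
G(4) = mex{1} = 0
G(5) = mex{1} = 0
G(6) = mex{0} = 1
G(7) = mex{0,0} = 1
G(8) = mex{1,0} = 2
G(9) = mex{1,1,0} = 2
G(10) = mex{2,1,0} = 3
G(11) = mex{2,0,1} = 3
G(12) = mex{3,0,1} = 2
G(13) = mex{3,1,0} = 2
G(14) = mex{2,1,0} = 3
G(15) = mex{2,2,1} = 0
G(16) = mex{3,2,1} = 0
G(17) = mex{0,3,2} = 1
G(18) = mex{0,3,2} = 1
G(19) = mex{1,2,3} = 0
G(20) = mex{1,2,3} = 0
G(21) = mex{0,3,2} = 1
G(22) = mex{0,0,2} = 1
G(23) = mex{1,0,3} = 2
G(24) = mex{1,1,0} = 2
G(25) = mex{2,1,0} = 3
P-positions are exactly the n with G(n) = 0.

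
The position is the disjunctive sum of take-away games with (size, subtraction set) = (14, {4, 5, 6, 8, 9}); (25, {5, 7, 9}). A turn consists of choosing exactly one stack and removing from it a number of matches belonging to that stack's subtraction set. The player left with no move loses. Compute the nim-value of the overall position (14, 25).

2

Stack A, S = {4, 5, 6, 8, 9}:
G(0) = 0
G(1) = mex{} = 0
G(2) = mex{} = 0
G(3) = mex{} = 0
G(4) = mex{0} = 1
G(5) = mex{0,0} = 1
G(6) = mex{0,0,0} = 1
G(7) = mex{0,0,0} = 1
G(8) = mex{1,0,0,0} = 2
G(9) = mex{1,1,0,0,0} = 2
G(10) = mex{1,1,1,0,0} = 2
G(11) = mex{1,1,1,0,0} = 2
G(12) = mex{2,1,1,1,0} = 3
G(13) = mex{2,2,1,1,1} = 0
G(14) = mex{2,2,2,1,1} = 0
G_A(14) = 0.
Stack B, S = {5, 7, 9}:
n :  0  1  2  3  4  5  6  7  8  9 10 11 12 13 14 15 16 17 18 19 20 21 22 23 24 25
G :  0  0  0  0  0  1  1  1  1  1  2  2  2  2  0  0  0  0  0  1  1  1  1  1  2  2
G_B(25) = 2.
Combined Grundy value = 0 ⊕ 2 = 2.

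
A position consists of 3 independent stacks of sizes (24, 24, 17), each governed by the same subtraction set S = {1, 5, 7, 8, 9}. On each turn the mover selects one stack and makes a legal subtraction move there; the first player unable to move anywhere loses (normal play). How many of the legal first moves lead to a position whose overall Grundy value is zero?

All stacks use S = {1, 5, 7, 8, 9}:
n :  0  1  2  3  4  5  6  7  8  9 10 11 12 13 14 15 16 17 18 19 20 21 22 23 24
G :  0  1  0  1  0  1  0  1  2  3  2  3  2  3  2  3  0  1  0  1  0  1  0  1  2
Stack A: G(24) = 2.
Stack B: G(24) = 2.
Stack C: G(17) = 1.
Combined Grundy value = 2 ⊕ 2 ⊕ 1 = 1.
A winning move leaves total XOR = 0, i.e. changes one component's Grundy value g to g ⊕ X where X is the current total.
Stack A: need g' = 2⊕1 = 3. Options: 24−1→G=1, 24−5→G=1, 24−7→G=1, 24−8→G=0, 24−9→G=3. Hits: 1.
Stack B: need g' = 2⊕1 = 3. Options: 24−1→G=1, 24−5→G=1, 24−7→G=1, 24−8→G=0, 24−9→G=3. Hits: 1.
Stack C: need g' = 1⊕1 = 0. Options: 17−1→G=0, 17−5→G=2, 17−7→G=2, 17−8→G=3, 17−9→G=2. Hits: 1.

3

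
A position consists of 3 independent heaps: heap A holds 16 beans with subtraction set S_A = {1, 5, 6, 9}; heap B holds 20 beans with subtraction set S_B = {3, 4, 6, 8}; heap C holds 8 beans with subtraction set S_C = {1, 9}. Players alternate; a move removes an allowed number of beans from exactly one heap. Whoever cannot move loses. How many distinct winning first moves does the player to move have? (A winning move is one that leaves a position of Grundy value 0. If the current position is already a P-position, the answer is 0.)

Heap A, S = {1, 5, 6, 9}:
G(0) = 0
G(1) = mex{0} = 1
G(2) = mex{1} = 0
G(3) = mex{0} = 1
G(4) = mex{1} = 0
G(5) = mex{0,0} = 1
G(6) = mex{1,1,0} = 2
G(7) = mex{2,0,1} = 3
G(8) = mex{3,1,0} = 2
G(9) = mex{2,0,1,0} = 3
G(10) = mex{3,1,0,1} = 2
G(11) = mex{2,2,1,0} = 3
G(12) = mex{3,3,2,1} = 0
G(13) = mex{0,2,3,0} = 1
G(14) = mex{1,3,2,1} = 0
G(15) = mex{0,2,3,2} = 1
G(16) = mex{1,3,2,3} = 0
G_A(16) = 0.
Heap B, S = {3, 4, 6, 8}:
G(0) = 0
G(1) = mex{} = 0
G(2) = mex{} = 0
G(3) = mex{0} = 1
G(4) = mex{0,0} = 1
G(5) = mex{0,0} = 1
G(6) = mex{1,0,0} = 2
G(7) = mex{1,1,0} = 2
G(8) = mex{1,1,0,0} = 2
G(9) = mex{2,1,1,0} = 3
G(10) = mex{2,2,1,0} = 3
G(11) = mex{2,2,1,1} = 0
G(12) = mex{3,2,2,1} = 0
G(13) = mex{3,3,2,1} = 0
G(14) = mex{0,3,2,2} = 1
G(15) = mex{0,0,3,2} = 1
G(16) = mex{0,0,3,2} = 1
G(17) = mex{1,0,0,3} = 2
G(18) = mex{1,1,0,3} = 2
G(19) = mex{1,1,0,0} = 2
G(20) = mex{2,1,1,0} = 3
G_B(20) = 3.
Heap C, S = {1, 9}:
G(0) = 0
G(1) = mex{0} = 1
G(2) = mex{1} = 0
G(3) = mex{0} = 1
G(4) = mex{1} = 0
G(5) = mex{0} = 1
G(6) = mex{1} = 0
G(7) = mex{0} = 1
G(8) = mex{1} = 0
G_C(8) = 0.
Combined Grundy value = 0 ⊕ 3 ⊕ 0 = 3.
A winning move leaves total XOR = 0, i.e. changes one component's Grundy value g to g ⊕ X where X is the current total.
Heap A: need g' = 0⊕3 = 3. Options: 16−1→G=1, 16−5→G=3, 16−6→G=2, 16−9→G=3. Hits: 2.
Heap B: need g' = 3⊕3 = 0. Options: 20−3→G=2, 20−4→G=1, 20−6→G=1, 20−8→G=0. Hits: 1.
Heap C: need g' = 0⊕3 = 3. Options: 8−1→G=1. Hits: 0.

3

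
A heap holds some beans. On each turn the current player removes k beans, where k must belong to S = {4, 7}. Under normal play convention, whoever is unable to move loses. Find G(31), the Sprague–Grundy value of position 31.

2

G(0) = 0
G(1) = mex{} = 0
G(2) = mex{} = 0
G(3) = mex{} = 0
G(4) = mex{0} = 1
G(5) = mex{0} = 1
G(6) = mex{0} = 1
G(7) = mex{0,0} = 1
G(8) = mex{1,0} = 2
G(9) = mex{1,0} = 2
G(10) = mex{1,0} = 2
G(11) = mex{1,1} = 0
G(12) = mex{2,1} = 0
G(13) = mex{2,1} = 0
G(14) = mex{2,1} = 0
G(15) = mex{0,2} = 1
G(16) = mex{0,2} = 1
G(17) = mex{0,2} = 1
G(18) = mex{0,0} = 1
G(19) = mex{1,0} = 2
G(20) = mex{1,0} = 2
G(21) = mex{1,0} = 2
G(22) = mex{1,1} = 0
G(23) = mex{2,1} = 0
G(24) = mex{2,1} = 0
G(25) = mex{2,1} = 0
G(26) = mex{0,2} = 1
G(27) = mex{0,2} = 1
G(28) = mex{0,2} = 1
G(29) = mex{0,0} = 1
G(30) = mex{1,0} = 2
G(31) = mex{1,0} = 2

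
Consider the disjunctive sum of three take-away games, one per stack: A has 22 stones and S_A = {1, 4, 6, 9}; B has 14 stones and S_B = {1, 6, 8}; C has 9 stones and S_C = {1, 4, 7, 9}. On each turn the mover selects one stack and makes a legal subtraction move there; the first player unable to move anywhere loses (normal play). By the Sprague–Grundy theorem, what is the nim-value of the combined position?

1

Stack A, S = {1, 4, 6, 9}:
n :  0  1  2  3  4  5  6  7  8  9 10 11 12 13 14 15 16 17 18 19 20 21 22
G :  0  1  0  1  2  0  1  0  1  2  0  1  0  1  2  0  1  0  1  2  0  1  0
G_A(22) = 0.
Stack B, S = {1, 6, 8}:
G(0) = 0
G(1) = mex{0} = 1
G(2) = mex{1} = 0
G(3) = mex{0} = 1
G(4) = mex{1} = 0
G(5) = mex{0} = 1
G(6) = mex{1,0} = 2
G(7) = mex{2,1} = 0
G(8) = mex{0,0,0} = 1
G(9) = mex{1,1,1} = 0
G(10) = mex{0,0,0} = 1
G(11) = mex{1,1,1} = 0
G(12) = mex{0,2,0} = 1
G(13) = mex{1,0,1} = 2
G(14) = mex{2,1,2} = 0
G_B(14) = 0.
Stack C, S = {1, 4, 7, 9}:
G(0) = 0
G(1) = mex{0} = 1
G(2) = mex{1} = 0
G(3) = mex{0} = 1
G(4) = mex{1,0} = 2
G(5) = mex{2,1} = 0
G(6) = mex{0,0} = 1
G(7) = mex{1,1,0} = 2
G(8) = mex{2,2,1} = 0
G(9) = mex{0,0,0,0} = 1
G_C(9) = 1.
Combined Grundy value = 0 ⊕ 0 ⊕ 1 = 1.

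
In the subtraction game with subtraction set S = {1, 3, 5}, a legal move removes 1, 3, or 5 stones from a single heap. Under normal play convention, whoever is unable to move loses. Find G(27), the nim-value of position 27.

G(0) = 0
G(1) = mex{0} = 1
G(2) = mex{1} = 0
G(3) = mex{0,0} = 1
G(4) = mex{1,1} = 0
G(5) = mex{0,0,0} = 1
G(6) = mex{1,1,1} = 0
G(7) = mex{0,0,0} = 1
G(8) = mex{1,1,1} = 0
G(9) = mex{0,0,0} = 1
G(10) = mex{1,1,1} = 0
G(11) = mex{0,0,0} = 1
G(12) = mex{1,1,1} = 0
G(13) = mex{0,0,0} = 1
G(14) = mex{1,1,1} = 0
G(15) = mex{0,0,0} = 1
G(16) = mex{1,1,1} = 0
G(17) = mex{0,0,0} = 1
G(18) = mex{1,1,1} = 0
G(19) = mex{0,0,0} = 1
G(20) = mex{1,1,1} = 0
G(21) = mex{0,0,0} = 1
G(22) = mex{1,1,1} = 0
G(23) = mex{0,0,0} = 1
G(24) = mex{1,1,1} = 0
G(25) = mex{0,0,0} = 1
G(26) = mex{1,1,1} = 0
G(27) = mex{0,0,0} = 1

1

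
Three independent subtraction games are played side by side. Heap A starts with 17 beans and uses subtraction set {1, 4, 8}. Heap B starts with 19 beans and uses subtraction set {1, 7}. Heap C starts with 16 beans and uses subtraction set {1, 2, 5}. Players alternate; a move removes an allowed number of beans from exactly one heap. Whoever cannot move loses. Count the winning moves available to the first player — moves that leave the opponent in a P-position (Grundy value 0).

0

Heap A, S = {1, 4, 8}:
G(0) = 0
G(1) = mex{0} = 1
G(2) = mex{1} = 0
G(3) = mex{0} = 1
G(4) = mex{1,0} = 2
G(5) = mex{2,1} = 0
G(6) = mex{0,0} = 1
G(7) = mex{1,1} = 0
G(8) = mex{0,2,0} = 1
G(9) = mex{1,0,1} = 2
G(10) = mex{2,1,0} = 3
G(11) = mex{3,0,1} = 2
G(12) = mex{2,1,2} = 0
G(13) = mex{0,2,0} = 1
G(14) = mex{1,3,1} = 0
G(15) = mex{0,2,0} = 1
G(16) = mex{1,0,1} = 2
G(17) = mex{2,1,2} = 0
G_A(17) = 0.
Heap B, S = {1, 7}:
G(0) = 0
G(1) = mex{0} = 1
G(2) = mex{1} = 0
G(3) = mex{0} = 1
G(4) = mex{1} = 0
G(5) = mex{0} = 1
G(6) = mex{1} = 0
G(7) = mex{0,0} = 1
G(8) = mex{1,1} = 0
G(9) = mex{0,0} = 1
G(10) = mex{1,1} = 0
G(11) = mex{0,0} = 1
G(12) = mex{1,1} = 0
G(13) = mex{0,0} = 1
G(14) = mex{1,1} = 0
G(15) = mex{0,0} = 1
G(16) = mex{1,1} = 0
G(17) = mex{0,0} = 1
G(18) = mex{1,1} = 0
G(19) = mex{0,0} = 1
G_B(19) = 1.
Heap C, S = {1, 2, 5}:
n :  0  1  2  3  4  5  6  7  8  9 10 11 12 13 14 15 16
G :  0  1  2  0  1  2  0  1  2  0  1  2  0  1  2  0  1
G_C(16) = 1.
Combined Grundy value = 0 ⊕ 1 ⊕ 1 = 0.
A winning move leaves total XOR = 0, i.e. changes one component's Grundy value g to g ⊕ X where X is the current total.
Heap A: target g' = 0⊕0 = 0, but every legal move changes the Grundy value (mex property), so 0 moves.
Heap B: target g' = 1⊕0 = 1, but every legal move changes the Grundy value (mex property), so 0 moves.
Heap C: target g' = 1⊕0 = 1, but every legal move changes the Grundy value (mex property), so 0 moves.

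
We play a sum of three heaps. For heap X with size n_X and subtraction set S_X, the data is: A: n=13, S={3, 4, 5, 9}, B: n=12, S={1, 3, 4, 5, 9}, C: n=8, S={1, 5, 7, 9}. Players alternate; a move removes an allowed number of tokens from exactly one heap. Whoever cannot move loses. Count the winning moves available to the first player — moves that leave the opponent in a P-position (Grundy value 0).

Heap A, S = {3, 4, 5, 9}:
G(0) = 0
G(1) = mex{} = 0
G(2) = mex{} = 0
G(3) = mex{0} = 1
G(4) = mex{0,0} = 1
G(5) = mex{0,0,0} = 1
G(6) = mex{1,0,0} = 2
G(7) = mex{1,1,0} = 2
G(8) = mex{1,1,1} = 0
G(9) = mex{2,1,1,0} = 3
G(10) = mex{2,2,1,0} = 3
G(11) = mex{0,2,2,0} = 1
G(12) = mex{3,0,2,1} = 4
G(13) = mex{3,3,0,1} = 2
G_A(13) = 2.
Heap B, S = {1, 3, 4, 5, 9}:
n :  0  1  2  3  4  5  6  7  8  9 10 11 12
G :  0  1  0  1  2  3  2  3  0  1  0  1  2
G_B(12) = 2.
Heap C, S = {1, 5, 7, 9}:
G(0) = 0
G(1) = mex{0} = 1
G(2) = mex{1} = 0
G(3) = mex{0} = 1
G(4) = mex{1} = 0
G(5) = mex{0,0} = 1
G(6) = mex{1,1} = 0
G(7) = mex{0,0,0} = 1
G(8) = mex{1,1,1} = 0
G_C(8) = 0.
Combined Grundy value = 2 ⊕ 2 ⊕ 0 = 0.
A winning move leaves total XOR = 0, i.e. changes one component's Grundy value g to g ⊕ X where X is the current total.
Heap A: target g' = 2⊕0 = 2, but every legal move changes the Grundy value (mex property), so 0 moves.
Heap B: target g' = 2⊕0 = 2, but every legal move changes the Grundy value (mex property), so 0 moves.
Heap C: target g' = 0⊕0 = 0, but every legal move changes the Grundy value (mex property), so 0 moves.

0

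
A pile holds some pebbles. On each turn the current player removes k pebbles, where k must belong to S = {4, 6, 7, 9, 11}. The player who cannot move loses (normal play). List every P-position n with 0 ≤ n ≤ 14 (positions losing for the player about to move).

G(0) = 0
G(1) = mex{} = 0
G(2) = mex{} = 0
G(3) = mex{} = 0
G(4) = mex{0} = 1
G(5) = mex{0} = 1
G(6) = mex{0,0} = 1
G(7) = mex{0,0,0} = 1
G(8) = mex{1,0,0} = 2
G(9) = mex{1,0,0,0} = 2
G(10) = mex{1,1,0,0} = 2
G(11) = mex{1,1,1,0,0} = 2
G(12) = mex{2,1,1,0,0} = 3
G(13) = mex{2,1,1,1,0} = 3
G(14) = mex{2,2,1,1,0} = 3
P-positions are exactly the n with G(n) = 0.

0, 1, 2, 3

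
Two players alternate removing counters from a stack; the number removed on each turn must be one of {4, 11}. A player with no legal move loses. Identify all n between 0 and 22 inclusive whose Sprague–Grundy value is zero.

G(0) = 0
G(1) = mex{} = 0
G(2) = mex{} = 0
G(3) = mex{} = 0
G(4) = mex{0} = 1
G(5) = mex{0} = 1
G(6) = mex{0} = 1
G(7) = mex{0} = 1
G(8) = mex{1} = 0
G(9) = mex{1} = 0
G(10) = mex{1} = 0
G(11) = mex{1,0} = 2
G(12) = mex{0,0} = 1
G(13) = mex{0,0} = 1
G(14) = mex{0,0} = 1
G(15) = mex{2,1} = 0
G(16) = mex{1,1} = 0
G(17) = mex{1,1} = 0
G(18) = mex{1,1} = 0
G(19) = mex{0,0} = 1
G(20) = mex{0,0} = 1
G(21) = mex{0,0} = 1
G(22) = mex{0,2} = 1
P-positions are exactly the n with G(n) = 0.

0, 1, 2, 3, 8, 9, 10, 15, 16, 17, 18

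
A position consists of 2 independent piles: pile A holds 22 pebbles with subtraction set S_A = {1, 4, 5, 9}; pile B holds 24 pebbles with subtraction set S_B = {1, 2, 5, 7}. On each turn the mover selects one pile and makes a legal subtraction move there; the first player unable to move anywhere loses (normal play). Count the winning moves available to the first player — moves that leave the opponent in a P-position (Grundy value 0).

3

Pile A, S = {1, 4, 5, 9}:
n :  0  1  2  3  4  5  6  7  8  9 10 11 12 13 14 15 16 17 18 19 20 21 22
G :  0  1  0  1  2  3  2  3  0  1  0  1  2  3  2  3  0  1  0  1  2  3  2
G_A(22) = 2.
Pile B, S = {1, 2, 5, 7}:
G(0) = 0
G(1) = mex{0} = 1
G(2) = mex{1,0} = 2
G(3) = mex{2,1} = 0
G(4) = mex{0,2} = 1
G(5) = mex{1,0,0} = 2
G(6) = mex{2,1,1} = 0
G(7) = mex{0,2,2,0} = 1
G(8) = mex{1,0,0,1} = 2
G(9) = mex{2,1,1,2} = 0
G(10) = mex{0,2,2,0} = 1
G(11) = mex{1,0,0,1} = 2
G(12) = mex{2,1,1,2} = 0
G(13) = mex{0,2,2,0} = 1
G(14) = mex{1,0,0,1} = 2
G(15) = mex{2,1,1,2} = 0
G(16) = mex{0,2,2,0} = 1
G(17) = mex{1,0,0,1} = 2
G(18) = mex{2,1,1,2} = 0
G(19) = mex{0,2,2,0} = 1
G(20) = mex{1,0,0,1} = 2
G(21) = mex{2,1,1,2} = 0
G(22) = mex{0,2,2,0} = 1
G(23) = mex{1,0,0,1} = 2
G(24) = mex{2,1,1,2} = 0
G_B(24) = 0.
Combined Grundy value = 2 ⊕ 0 = 2.
A winning move leaves total XOR = 0, i.e. changes one component's Grundy value g to g ⊕ X where X is the current total.
Pile A: need g' = 2⊕2 = 0. Options: 22−1→G=3, 22−4→G=0, 22−5→G=1, 22−9→G=3. Hits: 1.
Pile B: need g' = 0⊕2 = 2. Options: 24−1→G=2, 24−2→G=1, 24−5→G=1, 24−7→G=2. Hits: 2.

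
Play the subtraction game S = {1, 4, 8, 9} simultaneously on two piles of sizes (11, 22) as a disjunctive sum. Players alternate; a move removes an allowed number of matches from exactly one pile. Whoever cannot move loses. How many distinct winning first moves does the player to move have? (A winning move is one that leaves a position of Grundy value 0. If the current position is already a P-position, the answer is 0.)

4

All piles use S = {1, 4, 8, 9}:
G(0) = 0
G(1) = mex{0} = 1
G(2) = mex{1} = 0
G(3) = mex{0} = 1
G(4) = mex{1,0} = 2
G(5) = mex{2,1} = 0
G(6) = mex{0,0} = 1
G(7) = mex{1,1} = 0
G(8) = mex{0,2,0} = 1
G(9) = mex{1,0,1,0} = 2
G(10) = mex{2,1,0,1} = 3
G(11) = mex{3,0,1,0} = 2
G(12) = mex{2,1,2,1} = 0
G(13) = mex{0,2,0,2} = 1
G(14) = mex{1,3,1,0} = 2
G(15) = mex{2,2,0,1} = 3
G(16) = mex{3,0,1,0} = 2
G(17) = mex{2,1,2,1} = 0
G(18) = mex{0,2,3,2} = 1
G(19) = mex{1,3,2,3} = 0
G(20) = mex{0,2,0,2} = 1
G(21) = mex{1,0,1,0} = 2
G(22) = mex{2,1,2,1} = 0
Pile A: G(11) = 2.
Pile B: G(22) = 0.
Combined Grundy value = 2 ⊕ 0 = 2.
A winning move leaves total XOR = 0, i.e. changes one component's Grundy value g to g ⊕ X where X is the current total.
Pile A: need g' = 2⊕2 = 0. Options: 11−1→G=3, 11−4→G=0, 11−8→G=1, 11−9→G=0. Hits: 2.
Pile B: need g' = 0⊕2 = 2. Options: 22−1→G=2, 22−4→G=1, 22−8→G=2, 22−9→G=1. Hits: 2.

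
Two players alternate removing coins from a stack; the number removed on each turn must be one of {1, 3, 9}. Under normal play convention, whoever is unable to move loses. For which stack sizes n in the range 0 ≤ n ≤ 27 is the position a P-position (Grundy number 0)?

0, 2, 4, 6, 8, 10, 12, 14, 16, 18, 20, 22, 24, 26

n :  0  1  2  3  4  5  6  7  8  9 10 11 12 13 14 15 16 17 18 19 20 21 22 23 24 25 26 27
G :  0  1  0  1  0  1  0  1  0  1  0  1  0  1  0  1  0  1  0  1  0  1  0  1  0  1  0  1
P-positions are exactly the n with G(n) = 0.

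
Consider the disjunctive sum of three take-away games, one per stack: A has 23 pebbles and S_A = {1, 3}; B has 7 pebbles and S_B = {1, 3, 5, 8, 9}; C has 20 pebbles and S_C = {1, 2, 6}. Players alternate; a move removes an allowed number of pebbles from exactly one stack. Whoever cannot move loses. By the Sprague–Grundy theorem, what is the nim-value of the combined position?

3

Stack A, S = {1, 3}:
G(0) = 0
G(1) = mex{0} = 1
G(2) = mex{1} = 0
G(3) = mex{0,0} = 1
G(4) = mex{1,1} = 0
G(5) = mex{0,0} = 1
G(6) = mex{1,1} = 0
G(7) = mex{0,0} = 1
G(8) = mex{1,1} = 0
G(9) = mex{0,0} = 1
G(10) = mex{1,1} = 0
G(11) = mex{0,0} = 1
G(12) = mex{1,1} = 0
G(13) = mex{0,0} = 1
G(14) = mex{1,1} = 0
G(15) = mex{0,0} = 1
G(16) = mex{1,1} = 0
G(17) = mex{0,0} = 1
G(18) = mex{1,1} = 0
G(19) = mex{0,0} = 1
G(20) = mex{1,1} = 0
G(21) = mex{0,0} = 1
G(22) = mex{1,1} = 0
G(23) = mex{0,0} = 1
G_A(23) = 1.
Stack B, S = {1, 3, 5, 8, 9}:
n : 0 1 2 3 4 5 6 7
G : 0 1 0 1 0 1 0 1
G_B(7) = 1.
Stack C, S = {1, 2, 6}:
n :  0  1  2  3  4  5  6  7  8  9 10 11 12 13 14 15 16 17 18 19 20
G :  0  1  2  0  1  2  3  0  1  2  0  1  2  3  0  1  2  0  1  2  3
G_C(20) = 3.
Combined Grundy value = 1 ⊕ 1 ⊕ 3 = 3.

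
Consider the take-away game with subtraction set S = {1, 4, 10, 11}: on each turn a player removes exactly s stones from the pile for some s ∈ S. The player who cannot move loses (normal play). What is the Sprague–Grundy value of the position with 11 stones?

n :  0  1  2  3  4  5  6  7  8  9 10 11
G :  0  1  0  1  2  0  1  0  1  2  3  2

2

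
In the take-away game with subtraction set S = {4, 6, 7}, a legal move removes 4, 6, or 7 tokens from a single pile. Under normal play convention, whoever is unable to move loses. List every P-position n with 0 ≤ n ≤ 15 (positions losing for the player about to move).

0, 1, 2, 3, 11, 12, 13, 14

G(0) = 0
G(1) = mex{} = 0
G(2) = mex{} = 0
G(3) = mex{} = 0
G(4) = mex{0} = 1
G(5) = mex{0} = 1
G(6) = mex{0,0} = 1
G(7) = mex{0,0,0} = 1
G(8) = mex{1,0,0} = 2
G(9) = mex{1,0,0} = 2
G(10) = mex{1,1,0} = 2
G(11) = mex{1,1,1} = 0
G(12) = mex{2,1,1} = 0
G(13) = mex{2,1,1} = 0
G(14) = mex{2,2,1} = 0
G(15) = mex{0,2,2} = 1
P-positions are exactly the n with G(n) = 0.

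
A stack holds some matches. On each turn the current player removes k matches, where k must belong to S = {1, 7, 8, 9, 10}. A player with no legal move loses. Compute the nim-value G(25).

G(0) = 0
G(1) = mex{0} = 1
G(2) = mex{1} = 0
G(3) = mex{0} = 1
G(4) = mex{1} = 0
G(5) = mex{0} = 1
G(6) = mex{1} = 0
G(7) = mex{0,0} = 1
G(8) = mex{1,1,0} = 2
G(9) = mex{2,0,1,0} = 3
G(10) = mex{3,1,0,1,0} = 2
G(11) = mex{2,0,1,0,1} = 3
G(12) = mex{3,1,0,1,0} = 2
G(13) = mex{2,0,1,0,1} = 3
G(14) = mex{3,1,0,1,0} = 2
G(15) = mex{2,2,1,0,1} = 3
G(16) = mex{3,3,2,1,0} = 4
G(17) = mex{4,2,3,2,1} = 0
G(18) = mex{0,3,2,3,2} = 1
G(19) = mex{1,2,3,2,3} = 0
G(20) = mex{0,3,2,3,2} = 1
G(21) = mex{1,2,3,2,3} = 0
G(22) = mex{0,3,2,3,2} = 1
G(23) = mex{1,4,3,2,3} = 0
G(24) = mex{0,0,4,3,2} = 1
G(25) = mex{1,1,0,4,3} = 2

2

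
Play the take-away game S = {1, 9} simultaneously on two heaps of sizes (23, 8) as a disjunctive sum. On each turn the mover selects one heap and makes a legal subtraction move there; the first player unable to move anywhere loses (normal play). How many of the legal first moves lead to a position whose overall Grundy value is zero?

3

All heaps use S = {1, 9}:
G(0) = 0
G(1) = mex{0} = 1
G(2) = mex{1} = 0
G(3) = mex{0} = 1
G(4) = mex{1} = 0
G(5) = mex{0} = 1
G(6) = mex{1} = 0
G(7) = mex{0} = 1
G(8) = mex{1} = 0
G(9) = mex{0,0} = 1
G(10) = mex{1,1} = 0
G(11) = mex{0,0} = 1
G(12) = mex{1,1} = 0
G(13) = mex{0,0} = 1
G(14) = mex{1,1} = 0
G(15) = mex{0,0} = 1
G(16) = mex{1,1} = 0
G(17) = mex{0,0} = 1
G(18) = mex{1,1} = 0
G(19) = mex{0,0} = 1
G(20) = mex{1,1} = 0
G(21) = mex{0,0} = 1
G(22) = mex{1,1} = 0
G(23) = mex{0,0} = 1
Heap A: G(23) = 1.
Heap B: G(8) = 0.
Combined Grundy value = 1 ⊕ 0 = 1.
A winning move leaves total XOR = 0, i.e. changes one component's Grundy value g to g ⊕ X where X is the current total.
Heap A: need g' = 1⊕1 = 0. Options: 23−1→G=0, 23−9→G=0. Hits: 2.
Heap B: need g' = 0⊕1 = 1. Options: 8−1→G=1. Hits: 1.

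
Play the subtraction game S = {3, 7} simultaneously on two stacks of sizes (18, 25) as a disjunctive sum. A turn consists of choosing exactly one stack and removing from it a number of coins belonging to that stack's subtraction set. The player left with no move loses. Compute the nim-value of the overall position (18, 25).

All stacks use S = {3, 7}:
G(0) = 0
G(1) = mex{} = 0
G(2) = mex{} = 0
G(3) = mex{0} = 1
G(4) = mex{0} = 1
G(5) = mex{0} = 1
G(6) = mex{1} = 0
G(7) = mex{1,0} = 2
G(8) = mex{1,0} = 2
G(9) = mex{0,0} = 1
G(10) = mex{2,1} = 0
G(11) = mex{2,1} = 0
G(12) = mex{1,1} = 0
G(13) = mex{0,0} = 1
G(14) = mex{0,2} = 1
G(15) = mex{0,2} = 1
G(16) = mex{1,1} = 0
G(17) = mex{1,0} = 2
G(18) = mex{1,0} = 2
G(19) = mex{0,0} = 1
G(20) = mex{2,1} = 0
G(21) = mex{2,1} = 0
G(22) = mex{1,1} = 0
G(23) = mex{0,0} = 1
G(24) = mex{0,2} = 1
G(25) = mex{0,2} = 1
Stack A: G(18) = 2.
Stack B: G(25) = 1.
Combined Grundy value = 2 ⊕ 1 = 3.

3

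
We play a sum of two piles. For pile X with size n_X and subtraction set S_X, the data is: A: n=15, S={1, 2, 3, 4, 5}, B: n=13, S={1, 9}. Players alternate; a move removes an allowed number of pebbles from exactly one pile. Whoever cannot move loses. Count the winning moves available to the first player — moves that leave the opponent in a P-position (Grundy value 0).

Pile A, S = {1, 2, 3, 4, 5}:
n :  0  1  2  3  4  5  6  7  8  9 10 11 12 13 14 15
G :  0  1  2  3  4  5  0  1  2  3  4  5  0  1  2  3
G_A(15) = 3.
Pile B, S = {1, 9}:
n :  0  1  2  3  4  5  6  7  8  9 10 11 12 13
G :  0  1  0  1  0  1  0  1  0  1  0  1  0  1
G_B(13) = 1.
Combined Grundy value = 3 ⊕ 1 = 2.
A winning move leaves total XOR = 0, i.e. changes one component's Grundy value g to g ⊕ X where X is the current total.
Pile A: need g' = 3⊕2 = 1. Options: 15−1→G=2, 15−2→G=1, 15−3→G=0, 15−4→G=5, 15−5→G=4. Hits: 1.
Pile B: need g' = 1⊕2 = 3. Options: 13−1→G=0, 13−9→G=0. Hits: 0.

1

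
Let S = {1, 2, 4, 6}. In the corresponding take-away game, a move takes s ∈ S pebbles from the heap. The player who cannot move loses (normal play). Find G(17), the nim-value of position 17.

G(0) = 0
G(1) = mex{0} = 1
G(2) = mex{1,0} = 2
G(3) = mex{2,1} = 0
G(4) = mex{0,2,0} = 1
G(5) = mex{1,0,1} = 2
G(6) = mex{2,1,2,0} = 3
G(7) = mex{3,2,0,1} = 4
G(8) = mex{4,3,1,2} = 0
G(9) = mex{0,4,2,0} = 1
G(10) = mex{1,0,3,1} = 2
G(11) = mex{2,1,4,2} = 0
G(12) = mex{0,2,0,3} = 1
G(13) = mex{1,0,1,4} = 2
G(14) = mex{2,1,2,0} = 3
G(15) = mex{3,2,0,1} = 4
G(16) = mex{4,3,1,2} = 0
G(17) = mex{0,4,2,0} = 1

1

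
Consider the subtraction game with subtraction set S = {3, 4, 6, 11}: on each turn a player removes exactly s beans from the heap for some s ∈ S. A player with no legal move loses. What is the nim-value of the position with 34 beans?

G(0) = 0
G(1) = mex{} = 0
G(2) = mex{} = 0
G(3) = mex{0} = 1
G(4) = mex{0,0} = 1
G(5) = mex{0,0} = 1
G(6) = mex{1,0,0} = 2
G(7) = mex{1,1,0} = 2
G(8) = mex{1,1,0} = 2
G(9) = mex{2,1,1} = 0
G(10) = mex{2,2,1} = 0
G(11) = mex{2,2,1,0} = 3
G(12) = mex{0,2,2,0} = 1
G(13) = mex{0,0,2,0} = 1
G(14) = mex{3,0,2,1} = 4
G(15) = mex{1,3,0,1} = 2
G(16) = mex{1,1,0,1} = 2
G(17) = mex{4,1,3,2} = 0
G(18) = mex{2,4,1,2} = 0
G(19) = mex{2,2,1,2} = 0
G(20) = mex{0,2,4,0} = 1
G(21) = mex{0,0,2,0} = 1
G(22) = mex{0,0,2,3} = 1
G(23) = mex{1,0,0,1} = 2
G(24) = mex{1,1,0,1} = 2
G(25) = mex{1,1,0,4} = 2
G(26) = mex{2,1,1,2} = 0
G(27) = mex{2,2,1,2} = 0
G(28) = mex{2,2,1,0} = 3
G(29) = mex{0,2,2,0} = 1
G(30) = mex{0,0,2,0} = 1
G(31) = mex{3,0,2,1} = 4
G(32) = mex{1,3,0,1} = 2
G(33) = mex{1,1,0,1} = 2
G(34) = mex{4,1,3,2} = 0

0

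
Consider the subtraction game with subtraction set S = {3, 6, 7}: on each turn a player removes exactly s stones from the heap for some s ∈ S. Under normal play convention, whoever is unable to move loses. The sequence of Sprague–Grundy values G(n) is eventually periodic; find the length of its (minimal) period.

n :  0  1  2  3  4  5  6  7  8  9 10 11 12 13 14 15 16 17 18 19 20 21
G :  0  0  0  1  1  1  2  2  2  3  0  0  0  1  1  1  2  2  2  3  0  0
G(n+10) = G(n) holds for n = 0,…,6 (a full window of length max(S) = 7), so the sequence is purely periodic with period 10.

10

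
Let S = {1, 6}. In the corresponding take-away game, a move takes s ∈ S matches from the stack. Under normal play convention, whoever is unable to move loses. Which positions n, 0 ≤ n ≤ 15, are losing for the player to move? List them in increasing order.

0, 2, 4, 7, 9, 11, 14

G(0) = 0
G(1) = mex{0} = 1
G(2) = mex{1} = 0
G(3) = mex{0} = 1
G(4) = mex{1} = 0
G(5) = mex{0} = 1
G(6) = mex{1,0} = 2
G(7) = mex{2,1} = 0
G(8) = mex{0,0} = 1
G(9) = mex{1,1} = 0
G(10) = mex{0,0} = 1
G(11) = mex{1,1} = 0
G(12) = mex{0,2} = 1
G(13) = mex{1,0} = 2
G(14) = mex{2,1} = 0
G(15) = mex{0,0} = 1
P-positions are exactly the n with G(n) = 0.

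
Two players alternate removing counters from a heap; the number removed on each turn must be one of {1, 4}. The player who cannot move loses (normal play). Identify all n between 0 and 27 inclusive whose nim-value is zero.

0, 2, 5, 7, 10, 12, 15, 17, 20, 22, 25, 27

n :  0  1  2  3  4  5  6  7  8  9 10 11 12 13 14 15 16 17 18 19 20 21 22 23 24 25 26 27
G :  0  1  0  1  2  0  1  0  1  2  0  1  0  1  2  0  1  0  1  2  0  1  0  1  2  0  1  0
P-positions are exactly the n with G(n) = 0.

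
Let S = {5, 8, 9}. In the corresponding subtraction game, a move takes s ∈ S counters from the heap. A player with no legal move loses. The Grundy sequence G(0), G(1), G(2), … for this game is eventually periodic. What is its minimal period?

n :  0  1  2  3  4  5  6  7  8  9 10 11 12 13 14 15 16 17 18 19 20 21 22 23 24 25 26 27 28 29
G :  0  0  0  0  0  1  1  1  1  1  2  2  2  2  0  0  0  0  0  1  1  1  1  1  2  2  2  2  0  0
G(n+14) = G(n) holds for n = 0,…,8 (a full window of length max(S) = 9), so the sequence is purely periodic with period 14.

14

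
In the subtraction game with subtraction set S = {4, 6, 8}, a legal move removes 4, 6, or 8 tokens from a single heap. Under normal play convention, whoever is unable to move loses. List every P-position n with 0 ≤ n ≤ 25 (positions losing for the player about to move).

G(0) = 0
G(1) = mex{} = 0
G(2) = mex{} = 0
G(3) = mex{} = 0
G(4) = mex{0} = 1
G(5) = mex{0} = 1
G(6) = mex{0,0} = 1
G(7) = mex{0,0} = 1
G(8) = mex{1,0,0} = 2
G(9) = mex{1,0,0} = 2
G(10) = mex{1,1,0} = 2
G(11) = mex{1,1,0} = 2
G(12) = mex{2,1,1} = 0
G(13) = mex{2,1,1} = 0
G(14) = mex{2,2,1} = 0
G(15) = mex{2,2,1} = 0
G(16) = mex{0,2,2} = 1
G(17) = mex{0,2,2} = 1
G(18) = mex{0,0,2} = 1
G(19) = mex{0,0,2} = 1
G(20) = mex{1,0,0} = 2
G(21) = mex{1,0,0} = 2
G(22) = mex{1,1,0} = 2
G(23) = mex{1,1,0} = 2
G(24) = mex{2,1,1} = 0
G(25) = mex{2,1,1} = 0
P-positions are exactly the n with G(n) = 0.

0, 1, 2, 3, 12, 13, 14, 15, 24, 25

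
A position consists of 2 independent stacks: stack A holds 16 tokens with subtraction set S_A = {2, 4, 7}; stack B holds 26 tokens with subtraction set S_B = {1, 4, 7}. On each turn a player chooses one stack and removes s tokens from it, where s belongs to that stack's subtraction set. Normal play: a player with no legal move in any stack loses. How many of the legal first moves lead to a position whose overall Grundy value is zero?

Stack A, S = {2, 4, 7}:
G(0) = 0
G(1) = mex{} = 0
G(2) = mex{0} = 1
G(3) = mex{0} = 1
G(4) = mex{1,0} = 2
G(5) = mex{1,0} = 2
G(6) = mex{2,1} = 0
G(7) = mex{2,1,0} = 3
G(8) = mex{0,2,0} = 1
G(9) = mex{3,2,1} = 0
G(10) = mex{1,0,1} = 2
G(11) = mex{0,3,2} = 1
G(12) = mex{2,1,2} = 0
G(13) = mex{1,0,0} = 2
G(14) = mex{0,2,3} = 1
G(15) = mex{2,1,1} = 0
G(16) = mex{1,0,0} = 2
G_A(16) = 2.
Stack B, S = {1, 4, 7}:
n :  0  1  2  3  4  5  6  7  8  9 10 11 12 13 14 15 16 17 18 19 20 21 22 23 24 25 26
G :  0  1  0  1  2  0  1  2  0  1  0  1  2  0  1  2  0  1  0  1  2  0  1  2  0  1  0
G_B(26) = 0.
Combined Grundy value = 2 ⊕ 0 = 2.
A winning move leaves total XOR = 0, i.e. changes one component's Grundy value g to g ⊕ X where X is the current total.
Stack A: need g' = 2⊕2 = 0. Options: 16−2→G=1, 16−4→G=0, 16−7→G=0. Hits: 2.
Stack B: need g' = 0⊕2 = 2. Options: 26−1→G=1, 26−4→G=1, 26−7→G=1. Hits: 0.

2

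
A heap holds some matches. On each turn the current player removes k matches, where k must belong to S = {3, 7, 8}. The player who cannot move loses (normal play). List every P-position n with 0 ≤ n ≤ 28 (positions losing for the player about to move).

0, 1, 2, 6, 11, 12, 16, 17, 21, 22, 26, 27

G(0) = 0
G(1) = mex{} = 0
G(2) = mex{} = 0
G(3) = mex{0} = 1
G(4) = mex{0} = 1
G(5) = mex{0} = 1
G(6) = mex{1} = 0
G(7) = mex{1,0} = 2
G(8) = mex{1,0,0} = 2
G(9) = mex{0,0,0} = 1
G(10) = mex{2,1,0} = 3
G(11) = mex{2,1,1} = 0
G(12) = mex{1,1,1} = 0
G(13) = mex{3,0,1} = 2
G(14) = mex{0,2,0} = 1
G(15) = mex{0,2,2} = 1
G(16) = mex{2,1,2} = 0
G(17) = mex{1,3,1} = 0
G(18) = mex{1,0,3} = 2
G(19) = mex{0,0,0} = 1
G(20) = mex{0,2,0} = 1
G(21) = mex{2,1,2} = 0
G(22) = mex{1,1,1} = 0
G(23) = mex{1,0,1} = 2
G(24) = mex{0,0,0} = 1
G(25) = mex{0,2,0} = 1
G(26) = mex{2,1,2} = 0
G(27) = mex{1,1,1} = 0
G(28) = mex{1,0,1} = 2
P-positions are exactly the n with G(n) = 0.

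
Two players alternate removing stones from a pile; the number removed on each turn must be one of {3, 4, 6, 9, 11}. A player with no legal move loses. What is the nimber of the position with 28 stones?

n :  0  1  2  3  4  5  6  7  8  9 10 11 12 13 14 15 16 17 18 19 20 21 22 23 24 25 26 27 28
G :  0  0  0  1  1  1  2  2  2  3  3  3  4  4  0  0  0  1  1  1  2  2  2  3  3  3  4  4  0

0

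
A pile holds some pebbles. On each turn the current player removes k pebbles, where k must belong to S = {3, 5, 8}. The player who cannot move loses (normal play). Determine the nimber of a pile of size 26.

n :  0  1  2  3  4  5  6  7  8  9 10 11 12 13 14 15 16 17 18 19 20 21 22 23 24 25 26
G :  0  0  0  1  1  1  2  2  2  3  3  0  0  0  1  1  1  2  2  2  3  3  0  0  0  1  1

1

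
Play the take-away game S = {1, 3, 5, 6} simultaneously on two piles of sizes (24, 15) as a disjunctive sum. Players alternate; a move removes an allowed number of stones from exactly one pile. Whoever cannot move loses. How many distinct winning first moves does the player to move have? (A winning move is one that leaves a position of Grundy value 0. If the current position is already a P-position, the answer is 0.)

All piles use S = {1, 3, 5, 6}:
G(0) = 0
G(1) = mex{0} = 1
G(2) = mex{1} = 0
G(3) = mex{0,0} = 1
G(4) = mex{1,1} = 0
G(5) = mex{0,0,0} = 1
G(6) = mex{1,1,1,0} = 2
G(7) = mex{2,0,0,1} = 3
G(8) = mex{3,1,1,0} = 2
G(9) = mex{2,2,0,1} = 3
G(10) = mex{3,3,1,0} = 2
G(11) = mex{2,2,2,1} = 0
G(12) = mex{0,3,3,2} = 1
G(13) = mex{1,2,2,3} = 0
G(14) = mex{0,0,3,2} = 1
G(15) = mex{1,1,2,3} = 0
G(16) = mex{0,0,0,2} = 1
G(17) = mex{1,1,1,0} = 2
G(18) = mex{2,0,0,1} = 3
G(19) = mex{3,1,1,0} = 2
G(20) = mex{2,2,0,1} = 3
G(21) = mex{3,3,1,0} = 2
G(22) = mex{2,2,2,1} = 0
G(23) = mex{0,3,3,2} = 1
G(24) = mex{1,2,2,3} = 0
Pile A: G(24) = 0.
Pile B: G(15) = 0.
Combined Grundy value = 0 ⊕ 0 = 0.
A winning move leaves total XOR = 0, i.e. changes one component's Grundy value g to g ⊕ X where X is the current total.
Pile A: target g' = 0⊕0 = 0, but every legal move changes the Grundy value (mex property), so 0 moves.
Pile B: target g' = 0⊕0 = 0, but every legal move changes the Grundy value (mex property), so 0 moves.

0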